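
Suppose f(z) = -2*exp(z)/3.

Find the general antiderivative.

F(z) = -2*exp(z)/3 + C

For F(z) to be correct the identity F'(z) - f(z) = 0 must hold.
Check: d/dz[-2*exp(z)/3] = -2*exp(z)/3 = f(z).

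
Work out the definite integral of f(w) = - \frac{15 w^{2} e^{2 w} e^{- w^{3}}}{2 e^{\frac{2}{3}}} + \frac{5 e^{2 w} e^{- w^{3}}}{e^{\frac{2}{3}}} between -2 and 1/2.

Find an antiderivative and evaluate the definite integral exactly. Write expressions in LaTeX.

f has the shape u'v + uv' for u = \frac{5 e^{2 w}}{2} and v = e^{- w^{3} - \frac{2}{3}} — it is the derivative of the product u*v.
F(w) = \frac{5 e^{2 w} e^{- w^{3}}}{2 e^{\frac{2}{3}}} is an antiderivative of f.
Check: d/dw[\frac{5 e^{2 w} e^{- w^{3}}}{2 e^{\frac{2}{3}}}] = \frac{\left(- 15 w^{2} e^{2 w} + 10 e^{2 w}\right) e^{- w^{3}}}{2 e^{\frac{2}{3}}}, which equals f(w).
F(1/2) = \frac{5 e^{\frac{5}{24}}}{2}; F(-2) = \frac{5 e^{\frac{10}{3}}}{2}.
Integral = F(1/2) - F(-2) = - \frac{5 e^{\frac{10}{3}}}{2} + \frac{5 e^{\frac{5}{24}}}{2}.

Antiderivative: F(w) = \frac{5 e^{2 w} e^{- w^{3}}}{2 e^{\frac{2}{3}}}; value = - \frac{5 e^{\frac{10}{3}}}{2} + \frac{5 e^{\frac{5}{24}}}{2}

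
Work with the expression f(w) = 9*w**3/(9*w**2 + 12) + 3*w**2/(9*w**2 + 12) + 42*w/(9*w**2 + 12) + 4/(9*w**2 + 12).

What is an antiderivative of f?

The integrand splits into summands that can be handled one at a time.
Check: d/dw[w**2/2 + w/3 + 5*log(3*w**2/2 + 2)/3] = (9*w**3 + 3*w**2 + 42*w + 4)/(9*w**2 + 12), which equals f(w).

An antiderivative is F(w) = w**2/2 + w/3 + 5*log(3*w**2/2 + 2)/3.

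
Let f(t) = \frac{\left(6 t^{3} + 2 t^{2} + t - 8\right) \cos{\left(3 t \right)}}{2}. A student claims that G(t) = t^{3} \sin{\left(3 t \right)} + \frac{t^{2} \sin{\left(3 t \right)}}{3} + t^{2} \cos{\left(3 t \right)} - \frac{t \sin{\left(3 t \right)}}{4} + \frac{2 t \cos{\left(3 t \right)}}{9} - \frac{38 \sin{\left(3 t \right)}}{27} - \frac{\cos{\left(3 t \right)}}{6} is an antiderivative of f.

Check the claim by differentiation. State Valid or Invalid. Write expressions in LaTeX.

d/dt[G] = 3 t^{3} \cos{\left(3 t \right)} + t^{2} \cos{\left(3 t \right)} + \frac{5 t \cos{\left(3 t \right)}}{4} + \frac{\sin{\left(3 t \right)}}{4} - 4 \cos{\left(3 t \right)}
d/dt[G] - f(t) = \frac{3 t \cos{\left(3 t \right)}}{4} + \frac{\sin{\left(3 t \right)}}{4} != 0.

Invalid: d/dt[G] - f = \frac{3 t \cos{\left(3 t \right)}}{4} + \frac{\sin{\left(3 t \right)}}{4}, which is not 0.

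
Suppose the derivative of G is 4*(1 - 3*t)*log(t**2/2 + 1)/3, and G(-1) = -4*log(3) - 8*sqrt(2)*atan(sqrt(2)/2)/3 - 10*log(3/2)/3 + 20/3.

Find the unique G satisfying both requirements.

For G(t) to be correct, d/dt[G] must agree with the stated G'(t) identically.
A general antiderivative is 2*t**2 - 8*t/3 + (-2*t**2 + 4*t/3)*log(t**2/2 + 1) - 4*log(t**2 + 2) + 8*sqrt(2)*atan(sqrt(2)*t/2)/3 + C.
The condition gives C = -4*log(3) - 8*sqrt(2)*atan(sqrt(2)/2)/3 - 10*log(3/2)/3 + 20/3 - (-4*log(3) - 8*sqrt(2)*atan(sqrt(2)/2)/3 - 10*log(3/2)/3 + 14/3) = 2.
So G(t) = -2*(3*t**2*log(t**2/2 + 1) - 3*t**2 - 2*t*log(t**2/2 + 1) + 4*t + 6*log(t**2 + 2) - 4*sqrt(2)*atan(sqrt(2)*t/2) - 3)/3.
Check: d/dt[-2*(3*t**2*log(t**2/2 + 1) - 3*t**2 - 2*t*log(t**2/2 + 1) + 4*t + 6*log(t**2 + 2) - 4*sqrt(2)*atan(sqrt(2)*t/2) - 3)/3] = -4*t*log(t**2/2 + 1) + 4*log(t**2/2 + 1)/3, which equals G'(t).

G(t) = -2*(3*t**2*log(t**2/2 + 1) - 3*t**2 - 2*t*log(t**2/2 + 1) + 4*t + 6*log(t**2 + 2) - 4*sqrt(2)*atan(sqrt(2)*t/2) - 3)/3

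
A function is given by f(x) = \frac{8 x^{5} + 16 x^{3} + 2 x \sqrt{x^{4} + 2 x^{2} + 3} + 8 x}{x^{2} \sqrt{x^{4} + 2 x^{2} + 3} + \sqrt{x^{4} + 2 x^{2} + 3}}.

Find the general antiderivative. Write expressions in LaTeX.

Any candidate F(x) must reproduce f(x) exactly when differentiated.
Check: d/dx[4 \sqrt{x^{4} + 2 x^{2} + 3} + \log{\left(2 x^{2} + 2 \right)}] = \frac{8 x^{5} + 16 x^{3} + 2 x \sqrt{x^{4} + 2 x^{2} + 3} + 8 x}{x^{2} \sqrt{x^{4} + 2 x^{2} + 3} + \sqrt{x^{4} + 2 x^{2} + 3}} = f(x).

F(x) = 4 \sqrt{x^{4} + 2 x^{2} + 3} + \log{\left(2 x^{2} + 2 \right)} + C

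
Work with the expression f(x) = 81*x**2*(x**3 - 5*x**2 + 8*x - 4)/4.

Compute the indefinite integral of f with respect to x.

F(x) = 27*x**3*(x - 2)**3/8 + C

f matches the chain-rule pattern g'(h)*h' with inner function h(x) = 3*x**2/2 - 3*x; substituting u = h(x) collapses the integral.
Check: d/dx[27*x**3*(x - 2)**3/8] = 81*x**5/4 - 405*x**4/4 + 162*x**3 - 81*x**2, which equals f(x).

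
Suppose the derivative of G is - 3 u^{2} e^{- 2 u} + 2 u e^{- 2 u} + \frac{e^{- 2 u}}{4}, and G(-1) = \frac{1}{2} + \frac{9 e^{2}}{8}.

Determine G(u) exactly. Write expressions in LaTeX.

Recognize the product-rule pattern: G'(u) = v'r + vr' with v = \frac{3 u^{2}}{2} + \frac{u}{2} + \frac{1}{8}, r = e^{- 2 u}, so integration by parts undoes it.
A general antiderivative is \frac{\left(12 u^{2} + 4 u + 1\right) e^{- 2 u}}{8} + C.
The condition gives C = \frac{1}{2} + \frac{9 e^{2}}{8} - (\frac{9 e^{2}}{8}) = \frac{1}{2}.
So G(u) = \frac{\left(12 u^{2} + 4 u + 4 e^{2 u} + 1\right) e^{- 2 u}}{8}.
Check: d/du[\frac{\left(12 u^{2} + 4 u + 4 e^{2 u} + 1\right) e^{- 2 u}}{8}] = \frac{\left(- 12 u^{2} + 8 u + 1\right) e^{- 2 u}}{4}, which equals G'(u).

G(u) = \frac{\left(12 u^{2} + 4 u + 4 e^{2 u} + 1\right) e^{- 2 u}}{8}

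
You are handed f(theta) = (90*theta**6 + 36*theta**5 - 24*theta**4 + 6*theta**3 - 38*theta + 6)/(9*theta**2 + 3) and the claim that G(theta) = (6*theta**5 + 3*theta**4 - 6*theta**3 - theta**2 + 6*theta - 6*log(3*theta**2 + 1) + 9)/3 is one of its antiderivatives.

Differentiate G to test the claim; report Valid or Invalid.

d/dtheta[G] = (90*theta**6 + 36*theta**5 - 24*theta**4 + 6*theta**3 - 38*theta + 6)/(9*theta**2 + 3)
This equals f(theta) exactly, so the claim holds.

Valid. The derivative of G reproduces f.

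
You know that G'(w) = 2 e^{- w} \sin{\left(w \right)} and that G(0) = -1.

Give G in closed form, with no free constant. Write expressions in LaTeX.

G(w) = \left(- \sin{\left(w \right)} - \cos{\left(w \right)}\right) e^{- w}

For G(w) to be correct, d/dw[G] must agree with the stated G'(w) identically.
A general antiderivative is - e^{- w} \sin{\left(w \right)} - e^{- w} \cos{\left(w \right)} + C.
The condition gives C = -1 - (-1) = 0.
So G(w) = \left(- \sin{\left(w \right)} - \cos{\left(w \right)}\right) e^{- w}.
Check: d/dw[\left(- \sin{\left(w \right)} - \cos{\left(w \right)}\right) e^{- w}] = 2 e^{- w} \sin{\left(w \right)} = G'(w).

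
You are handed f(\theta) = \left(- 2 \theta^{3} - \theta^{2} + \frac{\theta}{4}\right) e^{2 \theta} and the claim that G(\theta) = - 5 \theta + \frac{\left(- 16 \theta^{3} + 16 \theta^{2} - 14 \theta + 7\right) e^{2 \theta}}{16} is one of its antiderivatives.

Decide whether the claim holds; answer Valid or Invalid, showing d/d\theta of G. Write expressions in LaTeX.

d/d\theta[G] = - 2 \theta^{3} e^{2 \theta} - \theta^{2} e^{2 \theta} + \frac{\theta e^{2 \theta}}{4} - 5
d/d\theta[G] - f(\theta) = -5 != 0.

Invalid: d/d\theta[G] - f = -5, which is not 0.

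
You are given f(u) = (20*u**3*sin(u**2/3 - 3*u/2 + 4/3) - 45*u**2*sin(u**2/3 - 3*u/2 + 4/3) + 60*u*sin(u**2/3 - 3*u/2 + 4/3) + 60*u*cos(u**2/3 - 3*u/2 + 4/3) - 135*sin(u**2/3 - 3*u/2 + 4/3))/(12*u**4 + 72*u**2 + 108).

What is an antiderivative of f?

An antiderivative is F(u) = -5*cos(u**2/3 - 3*u/2 + 4/3)/(2*(u**2 + 3)).

f has the shape v'r + vr' for v = -5/(2*(u**2 + 3)) and r = cos(u**2/3 - 3*u/2 + 4/3) — it is the derivative of the product v*r.
Check: d/du[-5*cos(u**2/3 - 3*u/2 + 4/3)/(2*(u**2 + 3))] = (20*u**3*sin(u**2/3 - 3*u/2 + 4/3) - 45*u**2*sin(u**2/3 - 3*u/2 + 4/3) + 60*u*sin(u**2/3 - 3*u/2 + 4/3) + 60*u*cos(u**2/3 - 3*u/2 + 4/3) - 135*sin(u**2/3 - 3*u/2 + 4/3))/(12*u**4 + 72*u**2 + 108) = f(u).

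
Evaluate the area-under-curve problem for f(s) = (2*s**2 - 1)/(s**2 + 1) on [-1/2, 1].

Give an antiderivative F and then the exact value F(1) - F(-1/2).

Recover f(s) by differentiating a candidate F(s); any mismatch rules it out.
F(s) = 2*s - 3*atan(s) is an antiderivative of f.
Check: d/ds[2*s - 3*atan(s)] = (2*s**2 - 1)/(s**2 + 1) = f(s).
F(1) = 2 - 3*pi/4; F(-1/2) = -1 + 3*atan(1/2).
Integral = F(1) - F(-1/2) = -3*pi/4 - 3*atan(1/2) + 3.

Antiderivative: F(s) = 2*s - 3*atan(s); value = -3*pi/4 - 3*atan(1/2) + 3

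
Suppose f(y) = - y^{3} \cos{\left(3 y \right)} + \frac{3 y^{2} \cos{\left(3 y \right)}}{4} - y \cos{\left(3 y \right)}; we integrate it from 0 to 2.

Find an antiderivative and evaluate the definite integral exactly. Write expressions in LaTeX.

Integrate term by term and add the pieces.
F(y) = - \frac{36 y^{3} \sin{\left(3 y \right)} - 27 y^{2} \sin{\left(3 y \right)} + 36 y^{2} \cos{\left(3 y \right)} + 12 y \sin{\left(3 y \right)} - 18 y \cos{\left(3 y \right)} + 6 \sin{\left(3 y \right)} + 4 \cos{\left(3 y \right)}}{108} is an antiderivative of f.
Check: d/dy[- \frac{36 y^{3} \sin{\left(3 y \right)} - 27 y^{2} \sin{\left(3 y \right)} + 36 y^{2} \cos{\left(3 y \right)} + 12 y \sin{\left(3 y \right)} - 18 y \cos{\left(3 y \right)} + 6 \sin{\left(3 y \right)} + 4 \cos{\left(3 y \right)}}{108}] = - y^{3} \cos{\left(3 y \right)} + \frac{3 y^{2} \cos{\left(3 y \right)}}{4} - y \cos{\left(3 y \right)} = f(y).
F(2) = - \frac{28 \cos{\left(6 \right)}}{27} - \frac{35 \sin{\left(6 \right)}}{18}; F(0) = - \frac{1}{27}.
Integral = F(2) - F(0) = - \frac{28 \cos{\left(6 \right)}}{27} + \frac{1}{27} - \frac{35 \sin{\left(6 \right)}}{18}.

Antiderivative: F(y) = - \frac{36 y^{3} \sin{\left(3 y \right)} - 27 y^{2} \sin{\left(3 y \right)} + 36 y^{2} \cos{\left(3 y \right)} + 12 y \sin{\left(3 y \right)} - 18 y \cos{\left(3 y \right)} + 6 \sin{\left(3 y \right)} + 4 \cos{\left(3 y \right)}}{108}; value = - \frac{28 \cos{\left(6 \right)}}{27} + \frac{1}{27} - \frac{35 \sin{\left(6 \right)}}{18}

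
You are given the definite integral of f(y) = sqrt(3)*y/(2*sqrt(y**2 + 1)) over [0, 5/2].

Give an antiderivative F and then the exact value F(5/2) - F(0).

Antiderivative: F(y) = sqrt(3)*sqrt(y**2 + 1)/2; value = -sqrt(3)/2 + sqrt(87)/4

The substitution u = 3*y**2 + 3 works: f is exactly (dF/du)*(du/dy) for that inner function.
F(y) = sqrt(3)*sqrt(y**2 + 1)/2 is an antiderivative of f.
Check: d/dy[sqrt(3)*sqrt(y**2 + 1)/2] = sqrt(3)*y/(2*sqrt(y**2 + 1)) = f(y).
F(5/2) = sqrt(87)/4; F(0) = sqrt(3)/2.
Integral = F(5/2) - F(0) = -sqrt(3)/2 + sqrt(87)/4.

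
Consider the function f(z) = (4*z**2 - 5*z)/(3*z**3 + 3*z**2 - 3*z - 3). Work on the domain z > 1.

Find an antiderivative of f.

The denominator factors as 3*(z - 1)*(z + 1)**2; partial fractions split f into directly integrable pieces: 17/(12*(z + 1)) - 3/(2*(z + 1)**2) - 1/(12*(z - 1)).
Check: d/dz[(-z*log(z - 1) + 17*z*log(z + 1) - log(z - 1) + 17*log(z + 1) + 18)/(12*(z + 1))] = (4*z**2 - 5*z)/(3*z**3 + 3*z**2 - 3*z - 3) = f(z).

An antiderivative is F(z) = (-z*log(z - 1) + 17*z*log(z + 1) - log(z - 1) + 17*log(z + 1) + 18)/(12*(z + 1)).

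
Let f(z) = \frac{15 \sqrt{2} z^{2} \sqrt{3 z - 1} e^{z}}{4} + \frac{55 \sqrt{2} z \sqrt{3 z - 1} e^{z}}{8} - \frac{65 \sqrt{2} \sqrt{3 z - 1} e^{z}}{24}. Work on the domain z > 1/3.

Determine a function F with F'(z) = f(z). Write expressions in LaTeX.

Recognize the product-rule pattern: f = u'v + uv' with u = \frac{10 \left(\frac{3 z}{2} - \frac{1}{2}\right)^{\frac{5}{2}}}{3}, v = e^{z}, so integration by parts undoes it.
Check: d/dz[\frac{10 \left(\frac{3 z}{2} - \frac{1}{2}\right)^{\frac{5}{2}} e^{z}}{3}] = \frac{15 \sqrt{2} z^{2} \sqrt{3 z - 1} e^{z}}{4} + \frac{55 \sqrt{2} z \sqrt{3 z - 1} e^{z}}{8} - \frac{65 \sqrt{2} \sqrt{3 z - 1} e^{z}}{24} = f(z).

An antiderivative is F(z) = \frac{10 \left(\frac{3 z}{2} - \frac{1}{2}\right)^{\frac{5}{2}} e^{z}}{3}.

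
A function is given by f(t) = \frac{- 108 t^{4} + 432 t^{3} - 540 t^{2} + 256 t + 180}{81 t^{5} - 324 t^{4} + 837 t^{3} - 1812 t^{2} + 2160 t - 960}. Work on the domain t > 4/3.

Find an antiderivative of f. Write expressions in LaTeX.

A first test for any F(t): its t-derivative must equal f(t) identically.
Check: d/dt[- \frac{2 \log{\left(t^{2} + 5 \right)}}{3} - \frac{2}{9 t^{2} - 24 t + 16}] = \frac{- 108 t^{4} + 432 t^{3} - 540 t^{2} + 256 t + 180}{81 t^{5} - 324 t^{4} + 837 t^{3} - 1812 t^{2} + 2160 t - 960} = f(t).

An antiderivative is F(t) = - \frac{2 \log{\left(t^{2} + 5 \right)}}{3} - \frac{2}{9 t^{2} - 24 t + 16}.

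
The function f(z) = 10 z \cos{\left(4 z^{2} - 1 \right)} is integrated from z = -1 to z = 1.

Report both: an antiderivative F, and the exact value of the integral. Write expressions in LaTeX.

Antiderivative: F(z) = \frac{5 \sin{\left(4 z^{2} - 1 \right)}}{4}; value = 0

The substitution u = 4 z^{2} - 1 works: f is exactly (dF/du)*(du/dz) for that inner function.
F(z) = \frac{5 \sin{\left(4 z^{2} - 1 \right)}}{4} is an antiderivative of f.
Check: d/dz[\frac{5 \sin{\left(4 z^{2} - 1 \right)}}{4}] = 10 z \cos{\left(4 z^{2} - 1 \right)} = f(z).
F(1) = \frac{5 \sin{\left(3 \right)}}{4}; F(-1) = \frac{5 \sin{\left(3 \right)}}{4}.
Integral = F(1) - F(-1) = 0.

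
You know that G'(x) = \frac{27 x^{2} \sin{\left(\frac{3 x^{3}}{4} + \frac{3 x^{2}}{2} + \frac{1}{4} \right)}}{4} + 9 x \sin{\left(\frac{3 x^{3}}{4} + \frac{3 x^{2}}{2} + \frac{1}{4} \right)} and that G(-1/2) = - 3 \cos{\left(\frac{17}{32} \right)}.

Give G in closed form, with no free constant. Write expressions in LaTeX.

G(x) = - 3 \cos{\left(\frac{3 x^{3}}{4} + \frac{3 x^{2}}{2} + \frac{1}{4} \right)}

The substitution u = \frac{3 x^{3}}{4} + \frac{3 x^{2}}{2} + \frac{1}{4} works: G'(x) is exactly (dG/du)*(du/dx) for that inner function.
A general antiderivative is - 3 \cos{\left(\frac{3 x^{3}}{4} + \frac{3 x^{2}}{2} + \frac{1}{4} \right)} + C.
The condition gives C = - 3 \cos{\left(\frac{17}{32} \right)} - (- 3 \cos{\left(\frac{17}{32} \right)}) = 0.
So G(x) = - 3 \cos{\left(\frac{3 x^{3}}{4} + \frac{3 x^{2}}{2} + \frac{1}{4} \right)}.
Check: d/dx[- 3 \cos{\left(\frac{3 x^{3}}{4} + \frac{3 x^{2}}{2} + \frac{1}{4} \right)}] = \frac{27 x^{2} \sin{\left(\frac{3 x^{3}}{4} + \frac{3 x^{2}}{2} + \frac{1}{4} \right)}}{4} + 9 x \sin{\left(\frac{3 x^{3}}{4} + \frac{3 x^{2}}{2} + \frac{1}{4} \right)} = G'(x).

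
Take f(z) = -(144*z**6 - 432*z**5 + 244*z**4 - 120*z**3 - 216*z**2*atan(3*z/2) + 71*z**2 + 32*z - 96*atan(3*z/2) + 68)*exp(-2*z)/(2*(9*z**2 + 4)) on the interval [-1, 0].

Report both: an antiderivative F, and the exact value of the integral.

Antiderivative: F(z) = (16*z**4 - 16*z**3 - 4*z**2 + 4*z - 24*atan(3*z/2) + 1)*exp(-2*z)/4; value = -25*exp(2)/4 - 6*exp(2)*atan(3/2) + 1/4

Recognize the product-rule pattern: f = u'v + uv' with u = (2*z**2 - z - 1/2)**2 - 6*atan(3*z/2), v = exp(-2*z), so integration by parts undoes it.
F(z) = (16*z**4 - 16*z**3 - 4*z**2 + 4*z - 24*atan(3*z/2) + 1)*exp(-2*z)/4 is an antiderivative of f.
Check: d/dz[(16*z**4 - 16*z**3 - 4*z**2 + 4*z - 24*atan(3*z/2) + 1)*exp(-2*z)/4] = (-144*z**6 + 432*z**5 - 244*z**4 + 120*z**3 + 216*z**2*atan(3*z/2) - 71*z**2 - 32*z + 96*atan(3*z/2) - 68)/(18*z**2*exp(2*z) + 8*exp(2*z)), which equals f(z).
F(0) = 1/4; F(-1) = 6*exp(2)*atan(3/2) + 25*exp(2)/4.
Integral = F(0) - F(-1) = -25*exp(2)/4 - 6*exp(2)*atan(3/2) + 1/4.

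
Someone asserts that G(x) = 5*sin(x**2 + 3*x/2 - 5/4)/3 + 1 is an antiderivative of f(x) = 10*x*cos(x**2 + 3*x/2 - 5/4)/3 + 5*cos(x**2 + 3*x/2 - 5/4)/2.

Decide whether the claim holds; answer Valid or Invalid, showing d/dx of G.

d/dx[G] = 10*x*cos(x**2 + 3*x/2 - 5/4)/3 + 5*cos(x**2 + 3*x/2 - 5/4)/2
This equals f(x) exactly, so the claim holds.

Valid: G'(x) = f(x).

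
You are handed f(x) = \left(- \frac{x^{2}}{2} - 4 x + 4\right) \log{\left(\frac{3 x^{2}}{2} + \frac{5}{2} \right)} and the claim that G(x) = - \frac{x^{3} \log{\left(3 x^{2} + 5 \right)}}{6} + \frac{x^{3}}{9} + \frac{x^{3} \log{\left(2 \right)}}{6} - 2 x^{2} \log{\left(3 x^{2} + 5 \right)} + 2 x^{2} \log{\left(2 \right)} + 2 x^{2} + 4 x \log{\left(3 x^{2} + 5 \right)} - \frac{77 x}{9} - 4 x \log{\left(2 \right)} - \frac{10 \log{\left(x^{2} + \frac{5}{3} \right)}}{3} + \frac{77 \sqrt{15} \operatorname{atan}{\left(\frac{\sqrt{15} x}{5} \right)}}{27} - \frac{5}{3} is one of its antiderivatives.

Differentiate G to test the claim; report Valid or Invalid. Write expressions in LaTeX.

d/dx[G] = - \frac{x^{2} \log{\left(3 x^{2} + 5 \right)}}{2} + \frac{x^{2} \log{\left(2 \right)}}{2} - 4 x \log{\left(3 x^{2} + 5 \right)} + 4 x \log{\left(2 \right)} + 4 \log{\left(3 x^{2} + 5 \right)} - 4 \log{\left(2 \right)}
This equals f(x) exactly, so the claim holds.

Valid. The derivative of G reproduces f.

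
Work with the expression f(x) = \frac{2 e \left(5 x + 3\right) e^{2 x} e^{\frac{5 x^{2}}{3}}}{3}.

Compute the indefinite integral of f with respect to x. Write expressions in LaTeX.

Recognize the product-rule pattern: f = u'v + uv' with u = e^{- \frac{x}{2}}, v = e^{\frac{5 x^{2}}{3} + \frac{5 x}{2} + 1}, so integration by parts undoes it.
Check: d/dx[e^{- \frac{x}{2}} e^{\frac{5 x^{2}}{3} + \frac{5 x}{2} + 1}] = \frac{10 e x e^{2 x} e^{\frac{5 x^{2}}{3}}}{3} + 2 e e^{2 x} e^{\frac{5 x^{2}}{3}}, which equals f(x).

F(x) = e^{- \frac{x}{2}} e^{\frac{5 x^{2}}{3} + \frac{5 x}{2} + 1} + C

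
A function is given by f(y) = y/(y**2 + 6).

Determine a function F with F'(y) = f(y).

The substitution u = y**2 + 6 works: f is exactly (dF/du)*(du/dy) for that inner function.
Check: d/dy[log(y**2 + 6)/2] = y/(y**2 + 6) = f(y).

An antiderivative is F(y) = log(y**2 + 6)/2.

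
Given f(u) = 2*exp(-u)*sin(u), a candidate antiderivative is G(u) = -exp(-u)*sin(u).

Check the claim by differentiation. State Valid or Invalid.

d/du[G] = (sin(u) - cos(u))*exp(-u)
d/du[G] - f(u) = (-sin(u) - cos(u))*exp(-u) != 0.

Invalid: d/du[G] - f = (-sin(u) - cos(u))*exp(-u), which is not 0.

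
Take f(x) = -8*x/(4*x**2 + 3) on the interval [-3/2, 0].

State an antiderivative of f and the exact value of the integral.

f matches the chain-rule pattern g'(h)*h' with inner function h(x) = 2*x**2 + 3/2; substituting u = h(x) collapses the integral.
F(x) = -log(2*x**2 + 3/2) is an antiderivative of f.
Check: d/dx[-log(2*x**2 + 3/2)] = -8*x/(4*x**2 + 3) = f(x).
F(0) = -log(3/2); F(-3/2) = -log(6).
Integral = F(0) - F(-3/2) = -log(3/2) + log(6).

Antiderivative: F(x) = -log(2*x**2 + 3/2); value = -log(3/2) + log(6)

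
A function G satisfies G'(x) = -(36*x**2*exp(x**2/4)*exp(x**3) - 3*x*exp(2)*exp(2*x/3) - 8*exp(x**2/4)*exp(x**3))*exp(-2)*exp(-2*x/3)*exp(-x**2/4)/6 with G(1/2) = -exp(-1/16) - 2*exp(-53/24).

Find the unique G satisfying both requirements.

G(x) = -2*exp(x**3 - 2*x/3 - 2) - exp(-x**2/4)

Since d/dx undoes antidifferentiation here, G(x) must give back the stated G'(x).
A general antiderivative is -2*exp(x**3 - 2*x/3 - 2) - exp(-x**2/4) + C.
The condition gives C = -exp(-1/16) - 2*exp(-53/24) - (-exp(-1/16) - 2*exp(-53/24)) = 0.
So G(x) = -2*exp(x**3 - 2*x/3 - 2) - exp(-x**2/4).
Check: d/dx[-2*exp(x**3 - 2*x/3 - 2) - exp(-x**2/4)] = (-36*x**2*exp(x**2/4) + 3*x*exp(2)*exp(2*x/3)*exp(-x**3) + 8*exp(x**2/4))*exp(-2)*exp(-2*x/3)*exp(-x**2/4)*exp(x**3)/6, which equals G'(x).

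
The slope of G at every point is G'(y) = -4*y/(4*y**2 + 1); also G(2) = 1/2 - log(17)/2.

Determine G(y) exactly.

G(y) = 1/2 - log(4*y**2 + 1)/2

The substitution u = 4*y**2 + 1 works: G'(y) is exactly (dG/du)*(du/dy) for that inner function.
A general antiderivative is -log(4*y**2 + 1)/2 + C.
The condition gives C = 1/2 - log(17)/2 - (-log(17)/2) = 1/2.
So G(y) = 1/2 - log(4*y**2 + 1)/2.
Check: d/dy[1/2 - log(4*y**2 + 1)/2] = -4*y/(4*y**2 + 1) = G'(y).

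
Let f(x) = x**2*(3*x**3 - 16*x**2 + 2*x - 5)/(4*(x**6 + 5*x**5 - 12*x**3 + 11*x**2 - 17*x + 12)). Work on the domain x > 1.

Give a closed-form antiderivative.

An antiderivative is F(x) = -149*log(x - 1)/800 - 531*log(x + 3)/160 + 1844*log(x + 4)/425 - 57*log(x**2 + 1)/1360 - 11*atan(x)/170 + 1/(10*x - 10).

Factor the denominator (4*(x - 1)**2*(x + 3)*(x + 4)*(x**2 + 1)) and decompose: f = -(57*x + 44)/(680*(x**2 + 1)) + 1844/(425*(x + 4)) - 531/(160*(x + 3)) - 149/(800*(x - 1)) - 1/(10*(x - 1)**2); each piece integrates to a log, atan, or power term.
Check: d/dx[-149*log(x - 1)/800 - 531*log(x + 3)/160 + 1844*log(x + 4)/425 - 57*log(x**2 + 1)/1360 - 11*atan(x)/170 + 1/(10*x - 10)] = (3*x**5 - 16*x**4 + 2*x**3 - 5*x**2)/(4*x**6 + 20*x**5 - 48*x**3 + 44*x**2 - 68*x + 48), which equals f(x).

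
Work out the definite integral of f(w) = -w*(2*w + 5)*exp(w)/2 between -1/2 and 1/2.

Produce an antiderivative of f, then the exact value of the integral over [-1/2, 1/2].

f has the shape u'v + uv' for u = -w**2 - w/2 + 1/2 and v = exp(w) — it is the derivative of the product u*v.
F(w) = -w**2*exp(w) - w*exp(w)/2 + exp(w)/2 is an antiderivative of f.
Check: d/dw[-w**2*exp(w) - w*exp(w)/2 + exp(w)/2] = -w**2*exp(w) - 5*w*exp(w)/2, which equals f(w).
F(1/2) = 0; F(-1/2) = exp(-1/2)/2.
Integral = F(1/2) - F(-1/2) = -exp(-1/2)/2.

Antiderivative: F(w) = -w**2*exp(w) - w*exp(w)/2 + exp(w)/2; value = -exp(-1/2)/2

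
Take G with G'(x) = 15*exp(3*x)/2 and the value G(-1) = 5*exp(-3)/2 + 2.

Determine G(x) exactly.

For G(x) to be correct, d/dx[G] must agree with the stated G'(x) identically.
A general antiderivative is 5*exp(3*x)/2 + C.
The condition gives C = 5*exp(-3)/2 + 2 - (5*exp(-3)/2) = 2.
So G(x) = (5*exp(3*x) + 4)/2.
Check: d/dx[(5*exp(3*x) + 4)/2] = 15*exp(3*x)/2 = G'(x).

G(x) = (5*exp(3*x) + 4)/2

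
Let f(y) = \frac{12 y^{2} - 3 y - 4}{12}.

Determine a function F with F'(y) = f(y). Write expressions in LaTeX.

An antiderivative is F(y) = \frac{y \left(8 y^{2} - 3 y - 8\right)}{24}.

Any candidate F(y) must reproduce f(y) exactly when differentiated.
Check: d/dy[\frac{y \left(8 y^{2} - 3 y - 8\right)}{24}] = y^{2} - \frac{y}{4} - \frac{1}{3}, which equals f(y).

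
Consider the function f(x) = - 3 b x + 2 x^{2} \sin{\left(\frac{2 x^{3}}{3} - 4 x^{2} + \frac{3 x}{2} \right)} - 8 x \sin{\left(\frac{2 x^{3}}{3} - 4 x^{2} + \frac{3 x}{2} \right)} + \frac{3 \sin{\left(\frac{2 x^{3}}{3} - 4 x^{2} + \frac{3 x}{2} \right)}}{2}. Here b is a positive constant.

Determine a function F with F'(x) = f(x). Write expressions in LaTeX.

An antiderivative is F(x) = - \frac{3 b x^{2} + 2 \cos{\left(\frac{2 x^{3}}{3} - 4 x^{2} + \frac{3 x}{2} \right)}}{2}.

The integrand splits into summands that can be handled one at a time.
Check: d/dx[- \frac{3 b x^{2} + 2 \cos{\left(\frac{2 x^{3}}{3} - 4 x^{2} + \frac{3 x}{2} \right)}}{2}] = - 3 b x + 2 x^{2} \sin{\left(\frac{2 x^{3}}{3} - 4 x^{2} + \frac{3 x}{2} \right)} - 8 x \sin{\left(\frac{2 x^{3}}{3} - 4 x^{2} + \frac{3 x}{2} \right)} + \frac{3 \sin{\left(\frac{2 x^{3}}{3} - 4 x^{2} + \frac{3 x}{2} \right)}}{2} = f(x).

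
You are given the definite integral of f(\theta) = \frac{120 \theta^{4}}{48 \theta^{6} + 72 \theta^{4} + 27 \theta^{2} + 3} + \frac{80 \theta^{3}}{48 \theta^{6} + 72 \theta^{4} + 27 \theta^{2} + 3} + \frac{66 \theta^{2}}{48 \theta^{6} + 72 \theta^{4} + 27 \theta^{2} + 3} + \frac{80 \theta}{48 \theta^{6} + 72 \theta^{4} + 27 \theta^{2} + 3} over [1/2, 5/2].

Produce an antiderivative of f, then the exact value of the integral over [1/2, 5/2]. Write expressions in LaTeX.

Integrate term by term and add the pieces.
F(\theta) = - \frac{\theta}{2 \theta^{2} + \frac{1}{2}} + 2 \operatorname{atan}{\left(\theta \right)} - \frac{5}{6 \theta^{2} + \frac{3}{2}} is an antiderivative of f.
Check: d/d\theta[- \frac{\theta}{2 \theta^{2} + \frac{1}{2}} + 2 \operatorname{atan}{\left(\theta \right)} - \frac{5}{6 \theta^{2} + \frac{3}{2}}] = \frac{120 \theta^{4} + 80 \theta^{3} + 66 \theta^{2} + 80 \theta}{48 \theta^{6} + 72 \theta^{4} + 27 \theta^{2} + 3}, which equals f(\theta).
F(5/2) = - \frac{25}{78} + 2 \operatorname{atan}{\left(\frac{5}{2} \right)}; F(1/2) = - \frac{13}{6} + 2 \operatorname{atan}{\left(\frac{1}{2} \right)}.
Integral = F(5/2) - F(1/2) = - 2 \operatorname{atan}{\left(\frac{1}{2} \right)} + \frac{24}{13} + 2 \operatorname{atan}{\left(\frac{5}{2} \right)}.

Antiderivative: F(\theta) = - \frac{\theta}{2 \theta^{2} + \frac{1}{2}} + 2 \operatorname{atan}{\left(\theta \right)} - \frac{5}{6 \theta^{2} + \frac{3}{2}}; value = - 2 \operatorname{atan}{\left(\frac{1}{2} \right)} + \frac{24}{13} + 2 \operatorname{atan}{\left(\frac{5}{2} \right)}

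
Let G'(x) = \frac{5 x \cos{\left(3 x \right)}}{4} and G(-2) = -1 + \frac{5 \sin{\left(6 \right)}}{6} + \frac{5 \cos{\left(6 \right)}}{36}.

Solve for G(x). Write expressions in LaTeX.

The proposed G(x) is checked by its d/dx: the result must match the given G'(x).
A general antiderivative is \frac{5 x \sin{\left(3 x \right)}}{12} + \frac{5 \cos{\left(3 x \right)}}{36} + C.
The condition gives C = -1 + \frac{5 \sin{\left(6 \right)}}{6} + \frac{5 \cos{\left(6 \right)}}{36} - (\frac{5 \sin{\left(6 \right)}}{6} + \frac{5 \cos{\left(6 \right)}}{36}) = -1.
So G(x) = \frac{5 x \sin{\left(3 x \right)}}{12} + \frac{5 \cos{\left(3 x \right)}}{36} - 1.
Check: d/dx[\frac{5 x \sin{\left(3 x \right)}}{12} + \frac{5 \cos{\left(3 x \right)}}{36} - 1] = \frac{5 x \cos{\left(3 x \right)}}{4} = G'(x).

G(x) = \frac{5 x \sin{\left(3 x \right)}}{12} + \frac{5 \cos{\left(3 x \right)}}{36} - 1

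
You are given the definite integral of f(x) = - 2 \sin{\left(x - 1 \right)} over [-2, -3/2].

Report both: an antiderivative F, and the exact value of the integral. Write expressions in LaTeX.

Antiderivative: F(x) = 2 \cos{\left(x - 1 \right)}; value = 2 \cos{\left(\frac{5}{2} \right)} - 2 \cos{\left(3 \right)}

An antiderivative F(x) passes only if d/dx[F] lands on f(x) exactly.
F(x) = 2 \cos{\left(x - 1 \right)} is an antiderivative of f.
Check: d/dx[2 \cos{\left(x - 1 \right)}] = - 2 \sin{\left(x - 1 \right)} = f(x).
F(-3/2) = 2 \cos{\left(\frac{5}{2} \right)}; F(-2) = 2 \cos{\left(3 \right)}.
Integral = F(-3/2) - F(-2) = 2 \cos{\left(\frac{5}{2} \right)} - 2 \cos{\left(3 \right)}.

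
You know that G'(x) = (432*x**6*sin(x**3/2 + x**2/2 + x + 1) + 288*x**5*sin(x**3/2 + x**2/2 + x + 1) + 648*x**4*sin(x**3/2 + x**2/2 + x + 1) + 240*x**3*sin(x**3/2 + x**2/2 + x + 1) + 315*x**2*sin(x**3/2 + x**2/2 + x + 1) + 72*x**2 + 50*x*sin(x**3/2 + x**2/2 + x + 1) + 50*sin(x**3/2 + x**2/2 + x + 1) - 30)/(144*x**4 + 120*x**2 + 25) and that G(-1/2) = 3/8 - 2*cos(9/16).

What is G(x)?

G(x) = (-24*x**2*cos(x**3/2 + x**2/2 + x + 1) - 6*x - 10*cos(x**3/2 + x**2/2 + x + 1))/(12*x**2 + 5)

The proposed G(x) is checked by its d/dx: the result must match the given G'(x).
A general antiderivative is -2*x/(4*x**2 + 5/3) - 2*cos(x**3/2 + x**2/2 + x + 1) + C.
The condition gives C = 3/8 - 2*cos(9/16) - (3/8 - 2*cos(9/16)) = 0.
So G(x) = (-24*x**2*cos(x**3/2 + x**2/2 + x + 1) - 6*x - 10*cos(x**3/2 + x**2/2 + x + 1))/(12*x**2 + 5).
Check: d/dx[(-24*x**2*cos(x**3/2 + x**2/2 + x + 1) - 6*x - 10*cos(x**3/2 + x**2/2 + x + 1))/(12*x**2 + 5)] = (432*x**6*sin(x**3/2 + x**2/2 + x + 1) + 288*x**5*sin(x**3/2 + x**2/2 + x + 1) + 648*x**4*sin(x**3/2 + x**2/2 + x + 1) + 240*x**3*sin(x**3/2 + x**2/2 + x + 1) + 315*x**2*sin(x**3/2 + x**2/2 + x + 1) + 72*x**2 + 50*x*sin(x**3/2 + x**2/2 + x + 1) + 50*sin(x**3/2 + x**2/2 + x + 1) - 30)/(144*x**4 + 120*x**2 + 25) = G'(x).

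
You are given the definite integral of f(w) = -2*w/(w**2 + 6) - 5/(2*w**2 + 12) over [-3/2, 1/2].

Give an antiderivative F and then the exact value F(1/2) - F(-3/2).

Integrate term by term and add the pieces.
F(w) = -log(w**2 + 6) - 5*sqrt(6)*atan(sqrt(6)*w/6)/12 is an antiderivative of f.
Check: d/dw[-log(w**2 + 6) - 5*sqrt(6)*atan(sqrt(6)*w/6)/12] = (-4*w - 5)/(2*w**2 + 12), which equals f(w).
F(1/2) = -log(25/4) - 5*sqrt(6)*atan(sqrt(6)/12)/12; F(-3/2) = -log(33/4) + 5*sqrt(6)*atan(sqrt(6)/4)/12.
Integral = F(1/2) - F(-3/2) = -log(25/4) - 5*sqrt(6)*atan(sqrt(6)/4)/12 - 5*sqrt(6)*atan(sqrt(6)/12)/12 + log(33/4).

Antiderivative: F(w) = -log(w**2 + 6) - 5*sqrt(6)*atan(sqrt(6)*w/6)/12; value = -log(25/4) - 5*sqrt(6)*atan(sqrt(6)/4)/12 - 5*sqrt(6)*atan(sqrt(6)/12)/12 + log(33/4)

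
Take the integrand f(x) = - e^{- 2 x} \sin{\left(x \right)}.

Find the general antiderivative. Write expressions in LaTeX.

F(x) = \frac{2 e^{- 2 x} \sin{\left(x \right)}}{5} + \frac{e^{- 2 x} \cos{\left(x \right)}}{5} + C

Since d/dx undoes antidifferentiation here, F'(x) = f(x) is required of F(x).
Check: d/dx[\frac{2 e^{- 2 x} \sin{\left(x \right)}}{5} + \frac{e^{- 2 x} \cos{\left(x \right)}}{5}] = - e^{- 2 x} \sin{\left(x \right)} = f(x).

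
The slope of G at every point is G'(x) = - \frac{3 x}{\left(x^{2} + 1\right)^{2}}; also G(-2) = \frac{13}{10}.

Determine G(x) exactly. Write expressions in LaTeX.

The substitution u = 2 x^{2} + 2 works: G'(x) is exactly (dG/du)*(du/dx) for that inner function.
A general antiderivative is \frac{3}{2 x^{2} + 2} + C.
The condition gives C = \frac{13}{10} - (\frac{3}{10}) = 1.
So G(x) = \frac{2 x^{2} + 5}{2 x^{2} + 2}.
Check: d/dx[\frac{2 x^{2} + 5}{2 x^{2} + 2}] = - \frac{3 x}{x^{4} + 2 x^{2} + 1}, which equals G'(x).

G(x) = \frac{2 x^{2} + 5}{2 x^{2} + 2}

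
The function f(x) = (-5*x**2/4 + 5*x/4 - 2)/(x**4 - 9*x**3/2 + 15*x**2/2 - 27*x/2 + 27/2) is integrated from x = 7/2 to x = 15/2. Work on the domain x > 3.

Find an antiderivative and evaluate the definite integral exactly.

Antiderivative: F(x) = (-266*log(x - 3) + 188*log(x - 3/2) + 39*log(x**2 + 3) - 38*sqrt(3)*atan(sqrt(3)*x/3))/504; value = -19*log(9/2)/36 - 227*log(2)/252 - 13*log(61/4)/168 - 19*sqrt(3)*atan(5*sqrt(3)/2)/252 + 19*sqrt(3)*atan(7*sqrt(3)/6)/252 + 13*log(237/4)/168 + 47*log(6)/126

Factor the denominator (2*(x - 3)*(2*x - 3)*(x**2 + 3)) and decompose: f = (13*x - 19)/(84*(x**2 + 3)) + 47/(63*(2*x - 3)) - 19/(36*(x - 3)); each piece integrates to a log, atan, or power term.
F(x) = (-266*log(x - 3) + 188*log(x - 3/2) + 39*log(x**2 + 3) - 38*sqrt(3)*atan(sqrt(3)*x/3))/504 is an antiderivative of f.
Check: d/dx[(-266*log(x - 3) + 188*log(x - 3/2) + 39*log(x**2 + 3) - 38*sqrt(3)*atan(sqrt(3)*x/3))/504] = (-5*x**2 + 5*x - 8)/(4*x**4 - 18*x**3 + 30*x**2 - 54*x + 54), which equals f(x).
F(15/2) = -19*log(9/2)/36 - 19*sqrt(3)*atan(5*sqrt(3)/2)/252 + 13*log(237/4)/168 + 47*log(6)/126; F(7/2) = -19*sqrt(3)*atan(7*sqrt(3)/6)/252 + 13*log(61/4)/168 + 227*log(2)/252.
Integral = F(15/2) - F(7/2) = -19*log(9/2)/36 - 227*log(2)/252 - 13*log(61/4)/168 - 19*sqrt(3)*atan(5*sqrt(3)/2)/252 + 19*sqrt(3)*atan(7*sqrt(3)/6)/252 + 13*log(237/4)/168 + 47*log(6)/126.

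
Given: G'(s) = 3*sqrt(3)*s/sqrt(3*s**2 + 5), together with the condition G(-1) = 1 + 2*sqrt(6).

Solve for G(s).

G(s) = sqrt(3)*sqrt(3*s**2 + 5) + 1

The substitution u = s**2 + 5/3 works: G'(s) is exactly (dG/du)*(du/ds) for that inner function.
A general antiderivative is 3*sqrt(s**2 + 5/3) + C.
The condition gives C = 1 + 2*sqrt(6) - (2*sqrt(6)) = 1.
So G(s) = sqrt(3)*sqrt(3*s**2 + 5) + 1.
Check: d/ds[sqrt(3)*sqrt(3*s**2 + 5) + 1] = 3*sqrt(3)*s/sqrt(3*s**2 + 5) = G'(s).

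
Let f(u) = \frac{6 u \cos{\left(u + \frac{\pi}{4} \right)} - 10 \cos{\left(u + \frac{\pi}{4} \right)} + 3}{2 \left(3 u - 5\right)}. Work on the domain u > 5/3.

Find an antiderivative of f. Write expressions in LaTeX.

An antiderivative is F(u) = \frac{\log{\left(\frac{3 u}{2} - \frac{5}{2} \right)} + 2 \sin{\left(u + \frac{\pi}{4} \right)}}{2}.

A first test for any F(u): its u-derivative must equal f(u) identically.
Check: d/du[\frac{\log{\left(\frac{3 u}{2} - \frac{5}{2} \right)} + 2 \sin{\left(u + \frac{\pi}{4} \right)}}{2}] = \frac{6 u \cos{\left(u + \frac{\pi}{4} \right)} - 10 \cos{\left(u + \frac{\pi}{4} \right)} + 3}{6 u - 10}, which equals f(u).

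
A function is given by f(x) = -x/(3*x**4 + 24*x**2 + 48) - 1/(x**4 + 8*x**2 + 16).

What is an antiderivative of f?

An antiderivative is F(x) = (-3*x**2*atan(x/2) - 6*x - 12*atan(x/2) + 8)/(48*x**2 + 192).

The integrand splits into summands that can be handled one at a time.
Check: d/dx[(-3*x**2*atan(x/2) - 6*x - 12*atan(x/2) + 8)/(48*x**2 + 192)] = (-x - 3)/(3*x**4 + 24*x**2 + 48), which equals f(x).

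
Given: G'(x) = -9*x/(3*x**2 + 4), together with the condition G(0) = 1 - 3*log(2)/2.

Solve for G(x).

G(x) = 1 - 3*log(3*x**2/2 + 2)/2

G'(x) matches the chain-rule pattern g'(h)*h' with inner function h(x) = 3*x**2/2 + 2; substituting u = h(x) collapses the integral.
A general antiderivative is -3*log(3*x**2/2 + 2)/2 + C.
The condition gives C = 1 - 3*log(2)/2 - (-3*log(2)/2) = 1.
So G(x) = 1 - 3*log(3*x**2/2 + 2)/2.
Check: d/dx[1 - 3*log(3*x**2/2 + 2)/2] = -9*x/(3*x**2 + 4) = G'(x).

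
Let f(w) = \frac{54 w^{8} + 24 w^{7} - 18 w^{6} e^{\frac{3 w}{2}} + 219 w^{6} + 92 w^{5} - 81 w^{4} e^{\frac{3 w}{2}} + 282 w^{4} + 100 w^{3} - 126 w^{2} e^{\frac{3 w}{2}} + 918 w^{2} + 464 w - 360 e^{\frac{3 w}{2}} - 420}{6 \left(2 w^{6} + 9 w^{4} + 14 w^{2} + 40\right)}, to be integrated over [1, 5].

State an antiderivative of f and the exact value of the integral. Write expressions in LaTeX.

A candidate is checked by its d/dw: the result must match f(w).
F(w) = \frac{3 w^{3}}{2} + w^{2} - 2 w - e^{\frac{3 w}{2}} - \frac{\log{\left(w^{4} + \frac{w^{2}}{2} + 5 \right)}}{3} + \frac{\operatorname{atan}{\left(\frac{w}{2} \right)}}{2} is an antiderivative of f.
Check: d/dw[\frac{3 w^{3}}{2} + w^{2} - 2 w - e^{\frac{3 w}{2}} - \frac{\log{\left(w^{4} + \frac{w^{2}}{2} + 5 \right)}}{3} + \frac{\operatorname{atan}{\left(\frac{w}{2} \right)}}{2}] = \frac{54 w^{8} + 24 w^{7} - 18 w^{6} e^{\frac{3 w}{2}} + 219 w^{6} + 92 w^{5} - 81 w^{4} e^{\frac{3 w}{2}} + 282 w^{4} + 100 w^{3} - 126 w^{2} e^{\frac{3 w}{2}} + 918 w^{2} + 464 w - 360 e^{\frac{3 w}{2}} - 420}{12 w^{6} + 54 w^{4} + 84 w^{2} + 240}, which equals f(w).
F(5) = - e^{\frac{15}{2}} - \frac{\log{\left(\frac{1285}{2} \right)}}{3} + \frac{\operatorname{atan}{\left(\frac{5}{2} \right)}}{2} + \frac{405}{2}; F(1) = - e^{\frac{3}{2}} - \frac{\log{\left(\frac{13}{2} \right)}}{3} + \frac{\operatorname{atan}{\left(\frac{1}{2} \right)}}{2} + \frac{1}{2}.
Integral = F(5) - F(1) = - e^{\frac{15}{2}} - \frac{\log{\left(\frac{1285}{2} \right)}}{3} - \frac{\operatorname{atan}{\left(\frac{1}{2} \right)}}{2} + \frac{\operatorname{atan}{\left(\frac{5}{2} \right)}}{2} + \frac{\log{\left(\frac{13}{2} \right)}}{3} + e^{\frac{3}{2}} + 202.

Antiderivative: F(w) = \frac{3 w^{3}}{2} + w^{2} - 2 w - e^{\frac{3 w}{2}} - \frac{\log{\left(w^{4} + \frac{w^{2}}{2} + 5 \right)}}{3} + \frac{\operatorname{atan}{\left(\frac{w}{2} \right)}}{2}; value = - e^{\frac{15}{2}} - \frac{\log{\left(\frac{1285}{2} \right)}}{3} - \frac{\operatorname{atan}{\left(\frac{1}{2} \right)}}{2} + \frac{\operatorname{atan}{\left(\frac{5}{2} \right)}}{2} + \frac{\log{\left(\frac{13}{2} \right)}}{3} + e^{\frac{3}{2}} + 202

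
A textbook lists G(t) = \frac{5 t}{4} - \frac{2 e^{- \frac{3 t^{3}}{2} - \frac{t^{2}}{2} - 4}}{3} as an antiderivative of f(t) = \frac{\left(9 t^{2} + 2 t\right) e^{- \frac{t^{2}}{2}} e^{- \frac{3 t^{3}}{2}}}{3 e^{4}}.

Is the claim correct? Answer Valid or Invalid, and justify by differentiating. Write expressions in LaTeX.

d/dt[G] = \frac{\left(36 t^{2} + 8 t + 15 e^{4} e^{\frac{t^{2}}{2}} e^{\frac{3 t^{3}}{2}}\right) e^{- \frac{t^{2}}{2}} e^{- \frac{3 t^{3}}{2}}}{12 e^{4}}
d/dt[G] - f(t) = \frac{5}{4} != 0.

Invalid: d/dt[G] - f = \frac{5}{4}, which is not 0.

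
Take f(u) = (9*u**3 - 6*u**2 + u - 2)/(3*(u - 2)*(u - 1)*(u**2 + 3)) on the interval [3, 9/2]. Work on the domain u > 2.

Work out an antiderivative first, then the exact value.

Antiderivative: F(u) = 16*log(u - 2)/7 - log(u - 1)/6 + 37*log(u**2 + 3)/84 + 109*sqrt(3)*atan(sqrt(3)*u/3)/126; value = -109*sqrt(3)*pi/378 - 37*log(12)/84 - log(7/2)/6 + log(2)/6 + 37*log(93/4)/84 + 109*sqrt(3)*atan(3*sqrt(3)/2)/126 + 16*log(5/2)/7

Factor the denominator (3*(u - 2)*(u - 1)*(u**2 + 3)) and decompose: f = (37*u + 109)/(42*(u**2 + 3)) - 1/(6*(u - 1)) + 16/(7*(u - 2)); each piece integrates to a log, atan, or power term.
F(u) = 16*log(u - 2)/7 - log(u - 1)/6 + 37*log(u**2 + 3)/84 + 109*sqrt(3)*atan(sqrt(3)*u/3)/126 is an antiderivative of f.
Check: d/du[16*log(u - 2)/7 - log(u - 1)/6 + 37*log(u**2 + 3)/84 + 109*sqrt(3)*atan(sqrt(3)*u/3)/126] = (9*u**3 - 6*u**2 + u - 2)/(3*u**4 - 9*u**3 + 15*u**2 - 27*u + 18), which equals f(u).
F(9/2) = -log(7/2)/6 + 37*log(93/4)/84 + 109*sqrt(3)*atan(3*sqrt(3)/2)/126 + 16*log(5/2)/7; F(3) = -log(2)/6 + 37*log(12)/84 + 109*sqrt(3)*pi/378.
Integral = F(9/2) - F(3) = -109*sqrt(3)*pi/378 - 37*log(12)/84 - log(7/2)/6 + log(2)/6 + 37*log(93/4)/84 + 109*sqrt(3)*atan(3*sqrt(3)/2)/126 + 16*log(5/2)/7.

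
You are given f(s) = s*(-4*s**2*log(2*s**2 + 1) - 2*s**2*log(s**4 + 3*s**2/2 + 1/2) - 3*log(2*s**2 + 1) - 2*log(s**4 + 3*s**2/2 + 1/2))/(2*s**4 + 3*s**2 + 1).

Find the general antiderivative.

F(s) = -log(2*s**2 + 1)*log(s**4 + 3*s**2/2 + 1/2)/2 + C

f has the shape u'v + uv' for u = -log(2*s**2 + 1)/2 and v = log(s**4 + 3*s**2/2 + 1/2) — it is the derivative of the product u*v.
Check: d/ds[-log(2*s**2 + 1)*log(s**4 + 3*s**2/2 + 1/2)/2] = (-4*s**3*log(2*s**2 + 1) - 2*s**3*log(s**4 + 3*s**2/2 + 1/2) - 3*s*log(2*s**2 + 1) - 2*s*log(s**4 + 3*s**2/2 + 1/2))/(2*s**4 + 3*s**2 + 1), which equals f(s).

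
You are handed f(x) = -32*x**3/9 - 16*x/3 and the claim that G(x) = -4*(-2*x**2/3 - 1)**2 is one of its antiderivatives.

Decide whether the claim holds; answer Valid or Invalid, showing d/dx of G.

d/dx[G] = -64*x**3/9 - 32*x/3
d/dx[G] - f(x) = -32*x**3/9 - 16*x/3 != 0.

Invalid: d/dx[G] - f = -32*x**3/9 - 16*x/3, which is not 0.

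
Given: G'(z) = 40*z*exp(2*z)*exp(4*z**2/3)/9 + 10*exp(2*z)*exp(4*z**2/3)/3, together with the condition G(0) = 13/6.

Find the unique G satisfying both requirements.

G'(z) matches the chain-rule pattern g'(h)*h' with inner function h(z) = 4*z**2/3 + 2*z; substituting u = h(z) collapses the integral.
A general antiderivative is 5*exp(4*z**2/3 + 2*z)/3 + C.
The condition gives C = 13/6 - (5/3) = 1/2.
So G(z) = 5*exp(4*z**2/3 + 2*z)/3 + 1/2.
Check: d/dz[5*exp(4*z**2/3 + 2*z)/3 + 1/2] = 40*z*exp(2*z)*exp(4*z**2/3)/9 + 10*exp(2*z)*exp(4*z**2/3)/3 = G'(z).

G(z) = 5*exp(4*z**2/3 + 2*z)/3 + 1/2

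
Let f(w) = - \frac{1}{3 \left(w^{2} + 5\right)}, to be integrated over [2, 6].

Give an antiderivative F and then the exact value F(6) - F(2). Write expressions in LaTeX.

Antiderivative: F(w) = - \frac{\sqrt{5} \operatorname{atan}{\left(\frac{\sqrt{5} w}{5} \right)}}{15}; value = - \frac{\sqrt{5} \operatorname{atan}{\left(\frac{6 \sqrt{5}}{5} \right)}}{15} + \frac{\sqrt{5} \operatorname{atan}{\left(\frac{2 \sqrt{5}}{5} \right)}}{15}

An antiderivative F(w) passes only if d/dw[F] lands on f(w) exactly.
F(w) = - \frac{\sqrt{5} \operatorname{atan}{\left(\frac{\sqrt{5} w}{5} \right)}}{15} is an antiderivative of f.
Check: d/dw[- \frac{\sqrt{5} \operatorname{atan}{\left(\frac{\sqrt{5} w}{5} \right)}}{15}] = - \frac{1}{3 w^{2} + 15}, which equals f(w).
F(6) = - \frac{\sqrt{5} \operatorname{atan}{\left(\frac{6 \sqrt{5}}{5} \right)}}{15}; F(2) = - \frac{\sqrt{5} \operatorname{atan}{\left(\frac{2 \sqrt{5}}{5} \right)}}{15}.
Integral = F(6) - F(2) = - \frac{\sqrt{5} \operatorname{atan}{\left(\frac{6 \sqrt{5}}{5} \right)}}{15} + \frac{\sqrt{5} \operatorname{atan}{\left(\frac{2 \sqrt{5}}{5} \right)}}{15}.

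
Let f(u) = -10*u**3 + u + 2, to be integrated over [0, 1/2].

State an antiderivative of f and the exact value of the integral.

Antiderivative: F(u) = -5*u**4/2 + u**2/2 + 2*u; value = 31/32

Integrate term by term and add the pieces.
F(u) = -5*u**4/2 + u**2/2 + 2*u is an antiderivative of f.
Check: d/du[-5*u**4/2 + u**2/2 + 2*u] = -10*u**3 + u + 2 = f(u).
F(1/2) = 31/32; F(0) = 0.
Integral = F(1/2) - F(0) = 31/32.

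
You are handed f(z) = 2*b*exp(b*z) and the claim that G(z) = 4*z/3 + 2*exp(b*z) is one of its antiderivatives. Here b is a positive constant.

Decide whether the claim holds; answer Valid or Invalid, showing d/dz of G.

d/dz[G] = 2*b*exp(b*z) + 4/3
d/dz[G] - f(z) = 4/3 != 0.

Invalid: d/dz[G] - f = 4/3, which is not 0.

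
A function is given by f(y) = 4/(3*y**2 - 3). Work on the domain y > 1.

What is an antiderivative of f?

Factor the denominator (3*(y - 1)*(y + 1)) and decompose: f = -2/(3*(y + 1)) + 2/(3*(y - 1)); each piece integrates to a log, atan, or power term.
Check: d/dy[2*log(y - 1)/3 - 2*log(y + 1)/3] = 4/(3*y**2 - 3) = f(y).

An antiderivative is F(y) = 2*log(y - 1)/3 - 2*log(y + 1)/3.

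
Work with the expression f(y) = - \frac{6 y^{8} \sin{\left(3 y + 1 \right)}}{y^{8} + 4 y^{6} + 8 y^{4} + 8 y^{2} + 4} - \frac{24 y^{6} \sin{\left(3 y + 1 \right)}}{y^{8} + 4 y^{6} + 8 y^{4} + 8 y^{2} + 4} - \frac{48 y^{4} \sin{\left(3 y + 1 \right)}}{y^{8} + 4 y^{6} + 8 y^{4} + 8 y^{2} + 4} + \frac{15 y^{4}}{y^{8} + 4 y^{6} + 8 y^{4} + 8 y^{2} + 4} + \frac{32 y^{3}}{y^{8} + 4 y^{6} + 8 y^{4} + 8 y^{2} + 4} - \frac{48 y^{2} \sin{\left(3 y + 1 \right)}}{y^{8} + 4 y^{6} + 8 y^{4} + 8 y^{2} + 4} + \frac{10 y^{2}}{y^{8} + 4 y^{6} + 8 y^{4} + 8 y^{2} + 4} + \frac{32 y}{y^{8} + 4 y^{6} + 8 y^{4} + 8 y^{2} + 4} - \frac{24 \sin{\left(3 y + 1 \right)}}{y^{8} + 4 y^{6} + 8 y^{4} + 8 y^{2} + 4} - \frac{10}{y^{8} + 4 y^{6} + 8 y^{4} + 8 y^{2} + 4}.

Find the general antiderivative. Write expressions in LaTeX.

The integrand splits into summands that can be handled one at a time.
Check: d/dy[\frac{- 5 y + 2 \left(y^{4} + 2 y^{2} + 2\right) \cos{\left(3 y + 1 \right)} - 8}{y^{4} + 2 y^{2} + 2}] = \frac{- 6 y^{8} \sin{\left(3 y + 1 \right)} - 24 y^{6} \sin{\left(3 y + 1 \right)} - 48 y^{4} \sin{\left(3 y + 1 \right)} + 15 y^{4} + 32 y^{3} - 48 y^{2} \sin{\left(3 y + 1 \right)} + 10 y^{2} + 32 y - 24 \sin{\left(3 y + 1 \right)} - 10}{y^{8} + 4 y^{6} + 8 y^{4} + 8 y^{2} + 4}, which equals f(y).

F(y) = \frac{- 5 y + 2 \left(y^{4} + 2 y^{2} + 2\right) \cos{\left(3 y + 1 \right)} - 8}{y^{4} + 2 y^{2} + 2} + C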